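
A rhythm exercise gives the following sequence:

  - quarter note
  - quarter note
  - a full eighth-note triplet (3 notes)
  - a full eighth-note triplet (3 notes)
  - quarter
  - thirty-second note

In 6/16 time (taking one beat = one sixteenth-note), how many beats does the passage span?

20.5

One sixteenth-note beat = 2 thirty-second notes.
Working in thirty-second notes: quarter note = 8; quarter note = 8; a full eighth-note triplet (3 notes) (three triplet eighths span one quarter) = 8; a full eighth-note triplet (3 notes) (three triplet eighths span one quarter) = 8; quarter = 8; thirty-second note = 1.
Total: 8 + 8 + 8 + 8 + 8 + 1 = 41.
41 ÷ 2 = 20.5 beats.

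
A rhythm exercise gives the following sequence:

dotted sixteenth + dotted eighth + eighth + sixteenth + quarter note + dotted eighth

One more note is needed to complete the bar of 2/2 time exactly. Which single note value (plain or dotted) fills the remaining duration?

The bar of 2/2 = 32 thirty-second notes.
Working in thirty-second notes: dotted sixteenth = 3; dotted eighth = 6; eighth = 4; sixteenth = 2; quarter note = 8; dotted eighth = 6.
Adding: 3 + 6 + 4 + 2 + 8 + 6 = 29.
Remaining: 32 − 29 = 3 thirty-second notes, which is a dotted sixteenth note.

dotted sixteenth note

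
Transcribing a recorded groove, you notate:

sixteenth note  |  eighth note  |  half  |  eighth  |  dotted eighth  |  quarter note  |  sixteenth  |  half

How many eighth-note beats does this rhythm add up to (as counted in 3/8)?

One eighth-note beat = 2 sixteenth notes.
Express everything in sixteenth notes: sixteenth note = 1; eighth note = 2; half = 8; eighth = 2; dotted eighth = 3; quarter note = 4; sixteenth = 1; half = 8.
Altogether 1 + 2 + 8 + 2 + 3 + 4 + 1 + 8 = 29.
29 ÷ 2 = 14.5 beats.

14.5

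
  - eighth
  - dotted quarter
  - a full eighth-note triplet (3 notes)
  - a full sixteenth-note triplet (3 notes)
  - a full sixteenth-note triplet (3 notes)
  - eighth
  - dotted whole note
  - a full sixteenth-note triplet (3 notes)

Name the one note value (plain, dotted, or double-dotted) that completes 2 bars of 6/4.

2 bars of 6/4 = 24 eighth notes.
Working in eighth notes: eighth = 1; dotted quarter = 3; a full eighth-note triplet (3 notes) (three triplet eighths span one quarter) = 2; a full sixteenth-note triplet (3 notes) (three triplet sixteenths span one eighth) = 1; a full sixteenth-note triplet (3 notes) (three triplet sixteenths span one eighth) = 1; eighth = 1; dotted whole note = 12; a full sixteenth-note triplet (3 notes) (three triplet sixteenths span one eighth) = 1.
Adding: 1 + 3 + 2 + 1 + 1 + 1 + 12 + 1 = 22.
Remaining: 24 − 22 = 2 eighth notes, which is a quarter note.

quarter note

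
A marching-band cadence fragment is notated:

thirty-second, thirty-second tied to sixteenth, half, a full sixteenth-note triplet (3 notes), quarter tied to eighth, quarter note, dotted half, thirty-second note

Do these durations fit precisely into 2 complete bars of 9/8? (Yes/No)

No

One bar of 9/8 = 36 thirty-second notes, so 2 bars = 72.
Express everything in thirty-second notes: thirty-second = 1; thirty-second tied to sixteenth (thirty-second + sixteenth) = 3; half = 16; a full sixteenth-note triplet (3 notes) (three triplet sixteenths span one eighth) = 4; quarter tied to eighth (quarter + eighth) = 12; quarter note = 8; dotted half = 24; thirty-second note = 1.
Total: 1 + 3 + 16 + 4 + 12 + 8 + 24 + 1 = 69.
69 falls short of 72, so the answer is No.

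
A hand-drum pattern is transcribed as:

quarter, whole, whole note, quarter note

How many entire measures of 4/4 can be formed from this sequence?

2

One bar of 4/4 = 4 quarter notes.
In quarter notes: quarter = 1; whole = 4; whole note = 4; quarter note = 1.
Sum: 1 + 4 + 4 + 1 = 10.
10 ÷ 4 = 2 complete bars with 2 left over.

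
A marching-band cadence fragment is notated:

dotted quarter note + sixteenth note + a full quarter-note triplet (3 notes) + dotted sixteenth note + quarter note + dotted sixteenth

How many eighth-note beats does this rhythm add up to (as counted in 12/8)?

11

One eighth-note beat = 4 thirty-second notes.
In thirty-second notes: dotted quarter note = 12; sixteenth note = 2; a full quarter-note triplet (3 notes) (three triplet quarters span one half) = 16; dotted sixteenth note = 3; quarter note = 8; dotted sixteenth = 3.
Adding: 12 + 2 + 16 + 3 + 8 + 3 = 44.
44 ÷ 4 = 11 beats.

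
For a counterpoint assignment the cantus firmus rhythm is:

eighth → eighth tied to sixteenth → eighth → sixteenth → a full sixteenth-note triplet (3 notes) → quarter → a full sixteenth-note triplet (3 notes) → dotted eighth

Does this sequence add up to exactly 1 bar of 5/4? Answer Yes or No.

One bar of 5/4 = 20 sixteenth notes.
Convert each value to sixteenth notes: eighth = 2; eighth tied to sixteenth (eighth + sixteenth) = 3; eighth = 2; sixteenth = 1; a full sixteenth-note triplet (3 notes) (three triplet sixteenths span one eighth) = 2; quarter = 4; a full sixteenth-note triplet (3 notes) (three triplet sixteenths span one eighth) = 2; dotted eighth = 3.
Adding: 2 + 3 + 2 + 1 + 2 + 4 + 2 + 3 = 19.
19 falls short of 20, so the answer is No.

No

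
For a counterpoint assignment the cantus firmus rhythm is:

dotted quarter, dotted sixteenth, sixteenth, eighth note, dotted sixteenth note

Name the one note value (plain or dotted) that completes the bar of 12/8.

The bar of 12/8 = 48 thirty-second notes.
In thirty-second notes: dotted quarter = 12; dotted sixteenth = 3; sixteenth = 2; eighth note = 4; dotted sixteenth note = 3.
Adding: 12 + 3 + 2 + 4 + 3 = 24.
Remaining: 48 − 24 = 24 thirty-second notes, which is a dotted half note.

dotted half note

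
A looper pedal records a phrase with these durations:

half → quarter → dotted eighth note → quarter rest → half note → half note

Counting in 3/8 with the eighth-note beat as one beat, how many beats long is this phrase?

17.5

One eighth-note beat = 2 sixteenth notes.
Convert each value to sixteenth notes: half = 8; quarter = 4; dotted eighth note = 3; quarter rest = 4; half note = 8; half note = 8.
Altogether 8 + 4 + 3 + 4 + 8 + 8 = 35.
35 ÷ 2 = 17.5 beats.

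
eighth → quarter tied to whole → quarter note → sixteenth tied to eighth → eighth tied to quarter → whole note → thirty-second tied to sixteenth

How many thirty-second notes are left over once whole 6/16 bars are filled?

9

One bar of 6/16 = 12 thirty-second notes.
Each duration in thirty-second notes: eighth = 4; quarter tied to whole (quarter + whole) = 40; quarter note = 8; sixteenth tied to eighth (sixteenth + eighth) = 6; eighth tied to quarter (eighth + quarter) = 12; whole note = 32; thirty-second tied to sixteenth (thirty-second + sixteenth) = 3.
Sum: 4 + 40 + 8 + 6 + 12 + 32 + 3 = 105.
105 ÷ 12 = 8 complete bars with 9 thirty-second notes remaining.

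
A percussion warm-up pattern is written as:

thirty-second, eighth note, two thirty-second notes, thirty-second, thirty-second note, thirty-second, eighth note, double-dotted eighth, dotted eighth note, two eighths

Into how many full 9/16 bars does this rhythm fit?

1

One bar of 9/16 = 18 thirty-second notes.
Working in thirty-second notes: thirty-second = 1; eighth note = 4; thirty-second note = 1; thirty-second note = 1; thirty-second = 1; thirty-second note = 1; thirty-second = 1; eighth note = 4; double-dotted eighth = 7; dotted eighth note = 6; eighth = 4; eighth = 4.
Adding: 1 + 4 + 1 + 1 + 1 + 1 + 1 + 4 + 7 + 6 + 4 + 4 = 35.
35 ÷ 18 = 1 complete bar with 17 left over.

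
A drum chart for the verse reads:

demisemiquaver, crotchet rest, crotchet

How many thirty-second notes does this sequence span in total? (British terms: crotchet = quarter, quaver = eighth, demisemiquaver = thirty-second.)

17

Working in thirty-second notes: demisemiquaver = 1; crotchet rest = 8; crotchet = 8.
Altogether 1 + 8 + 8 = 17 thirty-second notes.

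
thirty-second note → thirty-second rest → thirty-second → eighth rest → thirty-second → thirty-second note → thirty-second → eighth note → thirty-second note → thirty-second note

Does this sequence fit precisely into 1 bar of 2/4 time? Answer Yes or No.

One bar of 2/4 = 16 thirty-second notes.
Each duration in thirty-second notes: thirty-second note = 1; thirty-second rest = 1; thirty-second = 1; eighth rest = 4; thirty-second = 1; thirty-second note = 1; thirty-second = 1; eighth note = 4; thirty-second note = 1; thirty-second note = 1.
Altogether 1 + 1 + 1 + 4 + 1 + 1 + 1 + 4 + 1 + 1 = 16.
16 equals 16, so the answer is Yes.

Yes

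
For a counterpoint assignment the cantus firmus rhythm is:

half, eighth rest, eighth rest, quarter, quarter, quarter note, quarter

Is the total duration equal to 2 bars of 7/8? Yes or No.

Yes

One bar of 7/8 = 7 eighth notes, so 2 bars = 14.
Convert each value to eighth notes: half = 4; eighth rest = 1; eighth rest = 1; quarter = 2; quarter = 2; quarter note = 2; quarter = 2.
Sum: 4 + 1 + 1 + 2 + 2 + 2 + 2 = 14.
14 equals 14, so the answer is Yes.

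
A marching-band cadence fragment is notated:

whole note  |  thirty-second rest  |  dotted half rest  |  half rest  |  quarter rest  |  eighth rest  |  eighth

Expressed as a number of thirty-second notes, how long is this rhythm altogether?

89

Each duration in thirty-second notes: whole note = 32; thirty-second rest = 1; dotted half rest = 24; half rest = 16; quarter rest = 8; eighth rest = 4; eighth = 4.
Altogether 32 + 1 + 24 + 16 + 8 + 4 + 4 = 89 thirty-second notes.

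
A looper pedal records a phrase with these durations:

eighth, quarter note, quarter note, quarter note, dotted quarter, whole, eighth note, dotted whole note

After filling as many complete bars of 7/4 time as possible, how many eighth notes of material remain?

One bar of 7/4 = 14 eighth notes.
Working in eighth notes: eighth = 1; quarter note = 2; quarter note = 2; quarter note = 2; dotted quarter = 3; whole = 8; eighth note = 1; dotted whole note = 12.
Sum: 1 + 2 + 2 + 2 + 3 + 8 + 1 + 12 = 31.
31 ÷ 14 = 2 complete bars with 3 eighth notes remaining.

3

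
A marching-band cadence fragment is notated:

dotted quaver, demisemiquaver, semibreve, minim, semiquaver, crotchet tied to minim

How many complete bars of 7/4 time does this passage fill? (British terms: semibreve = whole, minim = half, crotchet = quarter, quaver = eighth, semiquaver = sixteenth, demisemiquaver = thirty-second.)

One bar of 7/4 = 56 thirty-second notes.
Convert each value to thirty-second notes: dotted quaver = 6; demisemiquaver = 1; semibreve = 32; minim = 16; semiquaver = 2; crotchet tied to minim (crotchet + minim) = 24.
Adding: 6 + 1 + 32 + 16 + 2 + 24 = 81.
81 ÷ 56 = 1 complete bar with 25 left over.

1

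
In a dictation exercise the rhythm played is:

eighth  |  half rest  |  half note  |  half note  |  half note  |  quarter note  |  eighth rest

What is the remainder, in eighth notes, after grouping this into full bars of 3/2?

8

One bar of 3/2 = 12 eighth notes.
Convert each value to eighth notes: eighth = 1; half rest = 4; half note = 4; half note = 4; half note = 4; quarter note = 2; eighth rest = 1.
Adding: 1 + 4 + 4 + 4 + 4 + 2 + 1 = 20.
20 ÷ 12 = 1 complete bar with 8 eighth notes remaining.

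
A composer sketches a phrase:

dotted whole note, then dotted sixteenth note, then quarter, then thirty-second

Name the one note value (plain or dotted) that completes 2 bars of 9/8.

dotted quarter note

2 bars of 9/8 = 72 thirty-second notes.
Express everything in thirty-second notes: dotted whole note = 48; dotted sixteenth note = 3; quarter = 8; thirty-second = 1.
Sum: 48 + 3 + 8 + 1 = 60.
Remaining: 72 − 60 = 12 thirty-second notes, which is a dotted quarter note.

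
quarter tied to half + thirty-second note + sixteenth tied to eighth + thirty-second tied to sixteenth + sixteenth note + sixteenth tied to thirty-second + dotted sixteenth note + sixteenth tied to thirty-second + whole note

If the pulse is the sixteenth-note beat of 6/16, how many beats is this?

38.5

One sixteenth-note beat = 2 thirty-second notes.
Convert each value to thirty-second notes: quarter tied to half (quarter + half) = 24; thirty-second note = 1; sixteenth tied to eighth (sixteenth + eighth) = 6; thirty-second tied to sixteenth (thirty-second + sixteenth) = 3; sixteenth note = 2; sixteenth tied to thirty-second (sixteenth + thirty-second) = 3; dotted sixteenth note = 3; sixteenth tied to thirty-second (sixteenth + thirty-second) = 3; whole note = 32.
Adding: 24 + 1 + 6 + 3 + 2 + 3 + 3 + 3 + 32 = 77.
77 ÷ 2 = 38.5 beats.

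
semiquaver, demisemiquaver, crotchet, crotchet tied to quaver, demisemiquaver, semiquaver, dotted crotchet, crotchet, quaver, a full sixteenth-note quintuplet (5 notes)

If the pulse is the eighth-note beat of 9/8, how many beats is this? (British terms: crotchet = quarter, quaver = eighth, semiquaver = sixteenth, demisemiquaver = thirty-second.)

14.5

One eighth-note beat = 4 thirty-second notes.
Working in thirty-second notes: semiquaver = 2; demisemiquaver = 1; crotchet = 8; crotchet tied to quaver (crotchet + quaver) = 12; demisemiquaver = 1; semiquaver = 2; dotted crotchet = 12; crotchet = 8; quaver = 4; a full sixteenth-note quintuplet (5 notes) (five quintuplet sixteenths span one quarter) = 8.
Sum: 2 + 1 + 8 + 12 + 1 + 2 + 12 + 8 + 4 + 8 = 58.
58 ÷ 4 = 14.5 beats.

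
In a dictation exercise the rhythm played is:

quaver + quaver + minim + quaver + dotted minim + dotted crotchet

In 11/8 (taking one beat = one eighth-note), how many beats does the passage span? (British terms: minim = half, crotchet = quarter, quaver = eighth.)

16

One eighth-note beat = 2 sixteenth notes.
Express everything in sixteenth notes: quaver = 2; quaver = 2; minim = 8; quaver = 2; dotted minim = 12; dotted crotchet = 6.
Total: 2 + 2 + 8 + 2 + 12 + 6 = 32.
32 ÷ 2 = 16 beats.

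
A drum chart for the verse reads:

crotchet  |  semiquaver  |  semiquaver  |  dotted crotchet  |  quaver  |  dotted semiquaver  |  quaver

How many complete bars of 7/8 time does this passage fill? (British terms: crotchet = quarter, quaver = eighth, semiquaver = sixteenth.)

One bar of 7/8 = 28 thirty-second notes.
Each duration in thirty-second notes: crotchet = 8; semiquaver = 2; semiquaver = 2; dotted crotchet = 12; quaver = 4; dotted semiquaver = 3; quaver = 4.
Altogether 8 + 2 + 2 + 12 + 4 + 3 + 4 = 35.
35 ÷ 28 = 1 complete bar with 7 left over.

1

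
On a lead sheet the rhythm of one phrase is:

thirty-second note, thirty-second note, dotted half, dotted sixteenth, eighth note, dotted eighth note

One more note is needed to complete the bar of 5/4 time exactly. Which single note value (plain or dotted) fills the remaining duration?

The bar of 5/4 = 40 thirty-second notes.
In thirty-second notes: thirty-second note = 1; thirty-second note = 1; dotted half = 24; dotted sixteenth = 3; eighth note = 4; dotted eighth note = 6.
Sum: 1 + 1 + 24 + 3 + 4 + 6 = 39.
Remaining: 40 − 39 = 1 thirty-second note, which is a thirty-second note.

thirty-second note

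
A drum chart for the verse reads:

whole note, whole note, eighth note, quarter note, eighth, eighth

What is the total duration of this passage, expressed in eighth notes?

In eighth notes: whole note = 8; whole note = 8; eighth note = 1; quarter note = 2; eighth = 1; eighth = 1.
Altogether 8 + 8 + 1 + 2 + 1 + 1 = 21 eighth notes.

21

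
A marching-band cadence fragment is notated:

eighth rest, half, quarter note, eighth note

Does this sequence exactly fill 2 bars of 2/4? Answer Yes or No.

One bar of 2/4 = 4 eighth notes, so 2 bars = 8.
Each duration in eighth notes: eighth rest = 1; half = 4; quarter note = 2; eighth note = 1.
Adding: 1 + 4 + 2 + 1 = 8.
8 equals 8, so the answer is Yes.

Yes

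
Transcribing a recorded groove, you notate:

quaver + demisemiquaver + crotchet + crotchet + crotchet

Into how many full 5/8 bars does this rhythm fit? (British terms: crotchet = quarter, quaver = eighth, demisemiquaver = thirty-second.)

One bar of 5/8 = 20 thirty-second notes.
Each duration in thirty-second notes: quaver = 4; demisemiquaver = 1; crotchet = 8; crotchet = 8; crotchet = 8.
Adding: 4 + 1 + 8 + 8 + 8 = 29.
29 ÷ 20 = 1 complete bar with 9 left over.

1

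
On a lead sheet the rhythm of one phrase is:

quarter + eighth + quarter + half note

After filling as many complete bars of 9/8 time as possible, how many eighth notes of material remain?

One bar of 9/8 = 9 eighth notes.
In eighth notes: quarter = 2; eighth = 1; quarter = 2; half note = 4.
Total: 2 + 1 + 2 + 4 = 9.
9 ÷ 9 = 1 complete bar with 0 eighth notes remaining.

0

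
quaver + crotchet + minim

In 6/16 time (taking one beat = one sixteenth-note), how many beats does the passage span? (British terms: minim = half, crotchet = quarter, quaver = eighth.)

One sixteenth-note beat = 2 thirty-second notes.
Convert each value to thirty-second notes: quaver = 4; crotchet = 8; minim = 16.
Altogether 4 + 8 + 16 = 28.
28 ÷ 2 = 14 beats.

14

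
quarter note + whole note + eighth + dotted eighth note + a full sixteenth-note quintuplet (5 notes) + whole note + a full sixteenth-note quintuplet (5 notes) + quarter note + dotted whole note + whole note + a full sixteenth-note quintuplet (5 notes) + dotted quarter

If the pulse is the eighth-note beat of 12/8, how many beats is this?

One eighth-note beat = 2 sixteenth notes.
Each duration in sixteenth notes: quarter note = 4; whole note = 16; eighth = 2; dotted eighth note = 3; a full sixteenth-note quintuplet (5 notes) (five quintuplet sixteenths span one quarter) = 4; whole note = 16; a full sixteenth-note quintuplet (5 notes) (five quintuplet sixteenths span one quarter) = 4; quarter note = 4; dotted whole note = 24; whole note = 16; a full sixteenth-note quintuplet (5 notes) (five quintuplet sixteenths span one quarter) = 4; dotted quarter = 6.
Adding: 4 + 16 + 2 + 3 + 4 + 16 + 4 + 4 + 24 + 16 + 4 + 6 = 103.
103 ÷ 2 = 51.5 beats.

51.5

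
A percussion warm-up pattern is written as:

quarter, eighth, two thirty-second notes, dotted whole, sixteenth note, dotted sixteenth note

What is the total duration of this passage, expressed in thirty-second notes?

67

Convert each value to thirty-second notes: quarter = 8; eighth = 4; thirty-second note = 1; thirty-second note = 1; dotted whole = 48; sixteenth note = 2; dotted sixteenth note = 3.
Adding: 8 + 4 + 1 + 1 + 48 + 2 + 3 = 67 thirty-second notes.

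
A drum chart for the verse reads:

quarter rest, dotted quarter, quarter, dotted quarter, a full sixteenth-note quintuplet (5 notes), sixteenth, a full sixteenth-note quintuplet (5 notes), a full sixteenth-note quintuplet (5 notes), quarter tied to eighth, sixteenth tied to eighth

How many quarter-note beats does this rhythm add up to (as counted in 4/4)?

10.5

One quarter-note beat = 4 sixteenth notes.
In sixteenth notes: quarter rest = 4; dotted quarter = 6; quarter = 4; dotted quarter = 6; a full sixteenth-note quintuplet (5 notes) (five quintuplet sixteenths span one quarter) = 4; sixteenth = 1; a full sixteenth-note quintuplet (5 notes) (five quintuplet sixteenths span one quarter) = 4; a full sixteenth-note quintuplet (5 notes) (five quintuplet sixteenths span one quarter) = 4; quarter tied to eighth (quarter + eighth) = 6; sixteenth tied to eighth (sixteenth + eighth) = 3.
Adding: 4 + 6 + 4 + 6 + 4 + 1 + 4 + 4 + 6 + 3 = 42.
42 ÷ 4 = 10.5 beats.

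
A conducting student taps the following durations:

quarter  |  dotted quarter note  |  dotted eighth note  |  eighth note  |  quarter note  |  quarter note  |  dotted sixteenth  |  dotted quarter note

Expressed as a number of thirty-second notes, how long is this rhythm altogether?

61

Each duration in thirty-second notes: quarter = 8; dotted quarter note = 12; dotted eighth note = 6; eighth note = 4; quarter note = 8; quarter note = 8; dotted sixteenth = 3; dotted quarter note = 12.
Altogether 8 + 12 + 6 + 4 + 8 + 8 + 3 + 12 = 61 thirty-second notes.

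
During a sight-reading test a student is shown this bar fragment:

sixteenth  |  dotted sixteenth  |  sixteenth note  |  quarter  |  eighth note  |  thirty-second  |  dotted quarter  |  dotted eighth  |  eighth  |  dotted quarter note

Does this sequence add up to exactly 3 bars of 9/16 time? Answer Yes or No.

One bar of 9/16 = 18 thirty-second notes, so 3 bars = 54.
Working in thirty-second notes: sixteenth = 2; dotted sixteenth = 3; sixteenth note = 2; quarter = 8; eighth note = 4; thirty-second = 1; dotted quarter = 12; dotted eighth = 6; eighth = 4; dotted quarter note = 12.
Adding: 2 + 3 + 2 + 8 + 4 + 1 + 12 + 6 + 4 + 12 = 54.
54 equals 54, so the answer is Yes.

Yes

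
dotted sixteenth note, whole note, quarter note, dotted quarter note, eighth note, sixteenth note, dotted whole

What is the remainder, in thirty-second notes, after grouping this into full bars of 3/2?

One bar of 3/2 = 48 thirty-second notes.
Each duration in thirty-second notes: dotted sixteenth note = 3; whole note = 32; quarter note = 8; dotted quarter note = 12; eighth note = 4; sixteenth note = 2; dotted whole = 48.
Adding: 3 + 32 + 8 + 12 + 4 + 2 + 48 = 109.
109 ÷ 48 = 2 complete bars with 13 thirty-second notes remaining.

13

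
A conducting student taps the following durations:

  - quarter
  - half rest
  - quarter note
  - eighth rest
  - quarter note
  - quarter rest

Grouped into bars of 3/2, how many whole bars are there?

1

One bar of 3/2 = 12 eighth notes.
Working in eighth notes: quarter = 2; half rest = 4; quarter note = 2; eighth rest = 1; quarter note = 2; quarter rest = 2.
Total: 2 + 4 + 2 + 1 + 2 + 2 = 13.
13 ÷ 12 = 1 complete bar with 1 left over.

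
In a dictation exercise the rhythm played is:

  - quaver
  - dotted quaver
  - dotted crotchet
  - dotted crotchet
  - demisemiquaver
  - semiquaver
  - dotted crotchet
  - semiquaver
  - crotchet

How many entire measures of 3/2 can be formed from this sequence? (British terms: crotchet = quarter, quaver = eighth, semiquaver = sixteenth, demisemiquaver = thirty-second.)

One bar of 3/2 = 48 thirty-second notes.
Working in thirty-second notes: quaver = 4; dotted quaver = 6; dotted crotchet = 12; dotted crotchet = 12; demisemiquaver = 1; semiquaver = 2; dotted crotchet = 12; semiquaver = 2; crotchet = 8.
Total: 4 + 6 + 12 + 12 + 1 + 2 + 12 + 2 + 8 = 59.
59 ÷ 48 = 1 complete bar with 11 left over.

1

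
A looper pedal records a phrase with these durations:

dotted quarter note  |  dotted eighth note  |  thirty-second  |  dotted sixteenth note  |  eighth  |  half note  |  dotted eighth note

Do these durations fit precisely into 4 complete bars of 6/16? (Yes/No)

One bar of 6/16 = 12 thirty-second notes, so 4 bars = 48.
Convert each value to thirty-second notes: dotted quarter note = 12; dotted eighth note = 6; thirty-second = 1; dotted sixteenth note = 3; eighth = 4; half note = 16; dotted eighth note = 6.
Total: 12 + 6 + 1 + 3 + 4 + 16 + 6 = 48.
48 equals 48, so the answer is Yes.

Yes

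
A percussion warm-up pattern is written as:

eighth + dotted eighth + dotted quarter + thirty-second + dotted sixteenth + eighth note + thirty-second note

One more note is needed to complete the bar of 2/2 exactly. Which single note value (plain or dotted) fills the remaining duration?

The bar of 2/2 = 32 thirty-second notes.
Working in thirty-second notes: eighth = 4; dotted eighth = 6; dotted quarter = 12; thirty-second = 1; dotted sixteenth = 3; eighth note = 4; thirty-second note = 1.
Sum: 4 + 6 + 12 + 1 + 3 + 4 + 1 = 31.
Remaining: 32 − 31 = 1 thirty-second note, which is a thirty-second note.

thirty-second note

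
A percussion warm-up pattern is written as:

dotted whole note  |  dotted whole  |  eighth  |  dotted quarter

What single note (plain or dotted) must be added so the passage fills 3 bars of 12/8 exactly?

whole note

3 bars of 12/8 = 36 eighth notes.
Each duration in eighth notes: dotted whole note = 12; dotted whole = 12; eighth = 1; dotted quarter = 3.
Adding: 12 + 12 + 1 + 3 = 28.
Remaining: 36 − 28 = 8 eighth notes, which is a whole note.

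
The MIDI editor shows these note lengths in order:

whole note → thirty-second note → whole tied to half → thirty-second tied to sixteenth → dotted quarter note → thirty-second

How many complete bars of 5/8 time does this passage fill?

One bar of 5/8 = 20 thirty-second notes.
Each duration in thirty-second notes: whole note = 32; thirty-second note = 1; whole tied to half (whole + half) = 48; thirty-second tied to sixteenth (thirty-second + sixteenth) = 3; dotted quarter note = 12; thirty-second = 1.
Altogether 32 + 1 + 48 + 3 + 12 + 1 = 97.
97 ÷ 20 = 4 complete bars with 17 left over.

4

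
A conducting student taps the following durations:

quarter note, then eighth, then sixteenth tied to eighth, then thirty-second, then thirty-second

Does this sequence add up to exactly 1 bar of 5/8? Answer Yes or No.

One bar of 5/8 = 20 thirty-second notes.
Convert each value to thirty-second notes: quarter note = 8; eighth = 4; sixteenth tied to eighth (sixteenth + eighth) = 6; thirty-second = 1; thirty-second = 1.
Sum: 8 + 4 + 6 + 1 + 1 = 20.
20 equals 20, so the answer is Yes.

Yes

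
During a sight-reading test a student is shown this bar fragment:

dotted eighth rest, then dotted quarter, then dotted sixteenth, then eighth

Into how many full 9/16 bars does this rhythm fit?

One bar of 9/16 = 18 thirty-second notes.
In thirty-second notes: dotted eighth rest = 6; dotted quarter = 12; dotted sixteenth = 3; eighth = 4.
Adding: 6 + 12 + 3 + 4 = 25.
25 ÷ 18 = 1 complete bar with 7 left over.

1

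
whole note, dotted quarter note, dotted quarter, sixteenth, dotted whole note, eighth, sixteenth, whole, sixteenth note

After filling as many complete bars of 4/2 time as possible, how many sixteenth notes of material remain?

9

One bar of 4/2 = 32 sixteenth notes.
In sixteenth notes: whole note = 16; dotted quarter note = 6; dotted quarter = 6; sixteenth = 1; dotted whole note = 24; eighth = 2; sixteenth = 1; whole = 16; sixteenth note = 1.
Adding: 16 + 6 + 6 + 1 + 24 + 2 + 1 + 16 + 1 = 73.
73 ÷ 32 = 2 complete bars with 9 sixteenth notes remaining.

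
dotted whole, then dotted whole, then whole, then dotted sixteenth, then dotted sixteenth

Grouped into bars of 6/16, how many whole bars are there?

One bar of 6/16 = 12 thirty-second notes.
Express everything in thirty-second notes: dotted whole = 48; dotted whole = 48; whole = 32; dotted sixteenth = 3; dotted sixteenth = 3.
Sum: 48 + 48 + 32 + 3 + 3 = 134.
134 ÷ 12 = 11 complete bars with 2 left over.

11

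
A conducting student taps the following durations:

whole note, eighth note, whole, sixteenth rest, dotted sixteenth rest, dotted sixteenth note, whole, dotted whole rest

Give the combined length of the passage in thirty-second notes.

156

Convert each value to thirty-second notes: whole note = 32; eighth note = 4; whole = 32; sixteenth rest = 2; dotted sixteenth rest = 3; dotted sixteenth note = 3; whole = 32; dotted whole rest = 48.
Total: 32 + 4 + 32 + 2 + 3 + 3 + 32 + 48 = 156 thirty-second notes.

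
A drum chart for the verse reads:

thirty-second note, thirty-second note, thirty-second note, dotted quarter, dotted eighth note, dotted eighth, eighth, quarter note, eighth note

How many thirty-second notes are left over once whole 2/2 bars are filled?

One bar of 2/2 = 32 thirty-second notes.
In thirty-second notes: thirty-second note = 1; thirty-second note = 1; thirty-second note = 1; dotted quarter = 12; dotted eighth note = 6; dotted eighth = 6; eighth = 4; quarter note = 8; eighth note = 4.
Sum: 1 + 1 + 1 + 12 + 6 + 6 + 4 + 8 + 4 = 43.
43 ÷ 32 = 1 complete bar with 11 thirty-second notes remaining.

11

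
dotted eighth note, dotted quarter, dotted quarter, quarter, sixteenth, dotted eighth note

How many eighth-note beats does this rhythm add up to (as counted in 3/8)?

11.5

One eighth-note beat = 2 sixteenth notes.
Convert each value to sixteenth notes: dotted eighth note = 3; dotted quarter = 6; dotted quarter = 6; quarter = 4; sixteenth = 1; dotted eighth note = 3.
Total: 3 + 6 + 6 + 4 + 1 + 3 = 23.
23 ÷ 2 = 11.5 beats.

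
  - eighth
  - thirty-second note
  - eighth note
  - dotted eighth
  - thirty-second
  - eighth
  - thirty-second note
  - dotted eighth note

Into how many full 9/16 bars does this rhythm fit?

One bar of 9/16 = 18 thirty-second notes.
Each duration in thirty-second notes: eighth = 4; thirty-second note = 1; eighth note = 4; dotted eighth = 6; thirty-second = 1; eighth = 4; thirty-second note = 1; dotted eighth note = 6.
Altogether 4 + 1 + 4 + 6 + 1 + 4 + 1 + 6 = 27.
27 ÷ 18 = 1 complete bar with 9 left over.

1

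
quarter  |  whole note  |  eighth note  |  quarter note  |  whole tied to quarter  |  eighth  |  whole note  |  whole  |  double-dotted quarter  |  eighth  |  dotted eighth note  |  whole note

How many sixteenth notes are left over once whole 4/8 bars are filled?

4

One bar of 4/8 = 8 sixteenth notes.
Express everything in sixteenth notes: quarter = 4; whole note = 16; eighth note = 2; quarter note = 4; whole tied to quarter (whole + quarter) = 20; eighth = 2; whole note = 16; whole = 16; double-dotted quarter = 7; eighth = 2; dotted eighth note = 3; whole note = 16.
Total: 4 + 16 + 2 + 4 + 20 + 2 + 16 + 16 + 7 + 2 + 3 + 16 = 108.
108 ÷ 8 = 13 complete bars with 4 sixteenth notes remaining.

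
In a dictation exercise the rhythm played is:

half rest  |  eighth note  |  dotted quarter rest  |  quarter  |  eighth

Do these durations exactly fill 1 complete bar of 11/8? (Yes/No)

One bar of 11/8 = 11 eighth notes.
Working in eighth notes: half rest = 4; eighth note = 1; dotted quarter rest = 3; quarter = 2; eighth = 1.
Adding: 4 + 1 + 3 + 2 + 1 = 11.
11 equals 11, so the answer is Yes.

Yes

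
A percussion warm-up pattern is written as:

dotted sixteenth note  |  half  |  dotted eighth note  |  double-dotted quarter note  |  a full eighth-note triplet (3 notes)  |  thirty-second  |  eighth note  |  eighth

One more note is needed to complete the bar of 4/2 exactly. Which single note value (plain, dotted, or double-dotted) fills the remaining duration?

quarter note

The bar of 4/2 = 64 thirty-second notes.
Convert each value to thirty-second notes: dotted sixteenth note = 3; half = 16; dotted eighth note = 6; double-dotted quarter note = 14; a full eighth-note triplet (3 notes) (three triplet eighths span one quarter) = 8; thirty-second = 1; eighth note = 4; eighth = 4.
Sum: 3 + 16 + 6 + 14 + 8 + 1 + 4 + 4 = 56.
Remaining: 64 − 56 = 8 thirty-second notes, which is a quarter note.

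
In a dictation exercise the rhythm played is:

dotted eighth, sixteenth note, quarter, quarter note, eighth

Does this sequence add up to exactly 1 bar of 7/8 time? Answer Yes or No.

One bar of 7/8 = 14 sixteenth notes.
Express everything in sixteenth notes: dotted eighth = 3; sixteenth note = 1; quarter = 4; quarter note = 4; eighth = 2.
Sum: 3 + 1 + 4 + 4 + 2 = 14.
14 equals 14, so the answer is Yes.

Yes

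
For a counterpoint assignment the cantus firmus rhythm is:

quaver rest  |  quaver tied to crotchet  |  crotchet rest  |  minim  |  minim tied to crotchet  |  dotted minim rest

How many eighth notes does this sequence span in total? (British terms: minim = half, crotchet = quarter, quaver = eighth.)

Express everything in eighth notes: quaver rest = 1; quaver tied to crotchet (quaver + crotchet) = 3; crotchet rest = 2; minim = 4; minim tied to crotchet (minim + crotchet) = 6; dotted minim rest = 6.
Total: 1 + 3 + 2 + 4 + 6 + 6 = 22 eighth notes.

22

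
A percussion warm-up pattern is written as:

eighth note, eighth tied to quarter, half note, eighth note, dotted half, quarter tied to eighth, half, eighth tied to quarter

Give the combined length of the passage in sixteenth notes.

Express everything in sixteenth notes: eighth note = 2; eighth tied to quarter (eighth + quarter) = 6; half note = 8; eighth note = 2; dotted half = 12; quarter tied to eighth (quarter + eighth) = 6; half = 8; eighth tied to quarter (eighth + quarter) = 6.
Altogether 2 + 6 + 8 + 2 + 12 + 6 + 8 + 6 = 50 sixteenth notes.

50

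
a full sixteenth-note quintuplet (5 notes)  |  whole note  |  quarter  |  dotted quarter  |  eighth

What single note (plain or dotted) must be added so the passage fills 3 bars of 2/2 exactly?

3 bars of 2/2 = 24 eighth notes.
Express everything in eighth notes: a full sixteenth-note quintuplet (5 notes) (five quintuplet sixteenths span one quarter) = 2; whole note = 8; quarter = 2; dotted quarter = 3; eighth = 1.
Adding: 2 + 8 + 2 + 3 + 1 = 16.
Remaining: 24 − 16 = 8 eighth notes, which is a whole note.

whole note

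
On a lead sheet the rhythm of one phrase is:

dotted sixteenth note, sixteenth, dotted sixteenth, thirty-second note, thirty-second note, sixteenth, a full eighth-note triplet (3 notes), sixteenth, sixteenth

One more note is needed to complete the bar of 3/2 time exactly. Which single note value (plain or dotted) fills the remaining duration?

The bar of 3/2 = 48 thirty-second notes.
Express everything in thirty-second notes: dotted sixteenth note = 3; sixteenth = 2; dotted sixteenth = 3; thirty-second note = 1; thirty-second note = 1; sixteenth = 2; a full eighth-note triplet (3 notes) (three triplet eighths span one quarter) = 8; sixteenth = 2; sixteenth = 2.
Sum: 3 + 2 + 3 + 1 + 1 + 2 + 8 + 2 + 2 = 24.
Remaining: 48 − 24 = 24 thirty-second notes, which is a dotted half note.

dotted half note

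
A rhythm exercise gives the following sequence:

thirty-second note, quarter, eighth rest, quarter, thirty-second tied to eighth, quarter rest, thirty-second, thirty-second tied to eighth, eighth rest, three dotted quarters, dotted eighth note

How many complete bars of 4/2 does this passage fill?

One bar of 4/2 = 64 thirty-second notes.
Express everything in thirty-second notes: thirty-second note = 1; quarter = 8; eighth rest = 4; quarter = 8; thirty-second tied to eighth (thirty-second + eighth) = 5; quarter rest = 8; thirty-second = 1; thirty-second tied to eighth (thirty-second + eighth) = 5; eighth rest = 4; dotted quarter = 12; dotted quarter = 12; dotted quarter = 12; dotted eighth note = 6.
Altogether 1 + 8 + 4 + 8 + 5 + 8 + 1 + 5 + 4 + 12 + 12 + 12 + 6 = 86.
86 ÷ 64 = 1 complete bar with 22 left over.

1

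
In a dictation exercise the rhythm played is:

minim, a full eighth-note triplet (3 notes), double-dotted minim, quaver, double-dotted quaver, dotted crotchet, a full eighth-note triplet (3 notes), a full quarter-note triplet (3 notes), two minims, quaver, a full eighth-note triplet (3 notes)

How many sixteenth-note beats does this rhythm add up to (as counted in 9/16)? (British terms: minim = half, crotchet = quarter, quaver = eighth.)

One sixteenth-note beat = 2 thirty-second notes.
Convert each value to thirty-second notes: minim = 16; a full eighth-note triplet (3 notes) (three triplet eighths span one quarter) = 8; double-dotted minim = 28; quaver = 4; double-dotted quaver = 7; dotted crotchet = 12; a full eighth-note triplet (3 notes) (three triplet eighths span one quarter) = 8; a full quarter-note triplet (3 notes) (three triplet quarters span one half) = 16; minim = 16; minim = 16; quaver = 4; a full eighth-note triplet (3 notes) (three triplet eighths span one quarter) = 8.
Altogether 16 + 8 + 28 + 4 + 7 + 12 + 8 + 16 + 16 + 16 + 4 + 8 = 143.
143 ÷ 2 = 71.5 beats.

71.5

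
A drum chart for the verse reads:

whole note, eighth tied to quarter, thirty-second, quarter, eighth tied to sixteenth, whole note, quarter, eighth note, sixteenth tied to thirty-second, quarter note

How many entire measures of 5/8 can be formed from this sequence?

One bar of 5/8 = 20 thirty-second notes.
Express everything in thirty-second notes: whole note = 32; eighth tied to quarter (eighth + quarter) = 12; thirty-second = 1; quarter = 8; eighth tied to sixteenth (eighth + sixteenth) = 6; whole note = 32; quarter = 8; eighth note = 4; sixteenth tied to thirty-second (sixteenth + thirty-second) = 3; quarter note = 8.
Adding: 32 + 12 + 1 + 8 + 6 + 32 + 8 + 4 + 3 + 8 = 114.
114 ÷ 20 = 5 complete bars with 14 left over.

5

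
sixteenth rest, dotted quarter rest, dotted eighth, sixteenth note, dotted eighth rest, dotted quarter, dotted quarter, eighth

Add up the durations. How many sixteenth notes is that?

Each duration in sixteenth notes: sixteenth rest = 1; dotted quarter rest = 6; dotted eighth = 3; sixteenth note = 1; dotted eighth rest = 3; dotted quarter = 6; dotted quarter = 6; eighth = 2.
Altogether 1 + 6 + 3 + 1 + 3 + 6 + 6 + 2 = 28 sixteenth notes.

28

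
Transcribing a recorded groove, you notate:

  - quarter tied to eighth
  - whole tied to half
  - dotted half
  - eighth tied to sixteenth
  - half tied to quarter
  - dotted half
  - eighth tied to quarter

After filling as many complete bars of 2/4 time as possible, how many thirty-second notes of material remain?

One bar of 2/4 = 8 sixteenth notes.
In sixteenth notes: quarter tied to eighth (quarter + eighth) = 6; whole tied to half (whole + half) = 24; dotted half = 12; eighth tied to sixteenth (eighth + sixteenth) = 3; half tied to quarter (half + quarter) = 12; dotted half = 12; eighth tied to quarter (eighth + quarter) = 6.
Total: 6 + 24 + 12 + 3 + 12 + 12 + 6 = 75.
75 ÷ 8 = 9 complete bars with 3 sixteenth notes remaining = 6 thirty-second notes.

6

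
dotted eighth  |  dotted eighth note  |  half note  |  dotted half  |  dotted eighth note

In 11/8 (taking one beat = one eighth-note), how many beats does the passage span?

One eighth-note beat = 2 sixteenth notes.
Convert each value to sixteenth notes: dotted eighth = 3; dotted eighth note = 3; half note = 8; dotted half = 12; dotted eighth note = 3.
Total: 3 + 3 + 8 + 12 + 3 = 29.
29 ÷ 2 = 14.5 beats.

14.5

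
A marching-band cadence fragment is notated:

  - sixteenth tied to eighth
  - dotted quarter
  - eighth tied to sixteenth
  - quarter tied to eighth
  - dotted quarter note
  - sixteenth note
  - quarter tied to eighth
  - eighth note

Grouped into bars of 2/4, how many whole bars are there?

4

One bar of 2/4 = 8 sixteenth notes.
Express everything in sixteenth notes: sixteenth tied to eighth (sixteenth + eighth) = 3; dotted quarter = 6; eighth tied to sixteenth (eighth + sixteenth) = 3; quarter tied to eighth (quarter + eighth) = 6; dotted quarter note = 6; sixteenth note = 1; quarter tied to eighth (quarter + eighth) = 6; eighth note = 2.
Adding: 3 + 6 + 3 + 6 + 6 + 1 + 6 + 2 = 33.
33 ÷ 8 = 4 complete bars with 1 left over.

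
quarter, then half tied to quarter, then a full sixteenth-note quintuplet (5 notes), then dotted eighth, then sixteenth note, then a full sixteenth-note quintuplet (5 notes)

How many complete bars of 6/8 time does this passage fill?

One bar of 6/8 = 12 sixteenth notes.
Convert each value to sixteenth notes: quarter = 4; half tied to quarter (half + quarter) = 12; a full sixteenth-note quintuplet (5 notes) (five quintuplet sixteenths span one quarter) = 4; dotted eighth = 3; sixteenth note = 1; a full sixteenth-note quintuplet (5 notes) (five quintuplet sixteenths span one quarter) = 4.
Altogether 4 + 12 + 4 + 3 + 1 + 4 = 28.
28 ÷ 12 = 2 complete bars with 4 left over.

2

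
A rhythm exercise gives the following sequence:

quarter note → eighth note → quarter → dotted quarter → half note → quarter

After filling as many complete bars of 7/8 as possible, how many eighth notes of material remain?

One bar of 7/8 = 7 eighth notes.
Express everything in eighth notes: quarter note = 2; eighth note = 1; quarter = 2; dotted quarter = 3; half note = 4; quarter = 2.
Adding: 2 + 1 + 2 + 3 + 4 + 2 = 14.
14 ÷ 7 = 2 complete bars with 0 eighth notes remaining.

0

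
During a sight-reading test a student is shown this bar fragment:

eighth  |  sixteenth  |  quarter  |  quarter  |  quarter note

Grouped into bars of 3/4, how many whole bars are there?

1

One bar of 3/4 = 12 sixteenth notes.
In sixteenth notes: eighth = 2; sixteenth = 1; quarter = 4; quarter = 4; quarter note = 4.
Altogether 2 + 1 + 4 + 4 + 4 = 15.
15 ÷ 12 = 1 complete bar with 3 left over.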